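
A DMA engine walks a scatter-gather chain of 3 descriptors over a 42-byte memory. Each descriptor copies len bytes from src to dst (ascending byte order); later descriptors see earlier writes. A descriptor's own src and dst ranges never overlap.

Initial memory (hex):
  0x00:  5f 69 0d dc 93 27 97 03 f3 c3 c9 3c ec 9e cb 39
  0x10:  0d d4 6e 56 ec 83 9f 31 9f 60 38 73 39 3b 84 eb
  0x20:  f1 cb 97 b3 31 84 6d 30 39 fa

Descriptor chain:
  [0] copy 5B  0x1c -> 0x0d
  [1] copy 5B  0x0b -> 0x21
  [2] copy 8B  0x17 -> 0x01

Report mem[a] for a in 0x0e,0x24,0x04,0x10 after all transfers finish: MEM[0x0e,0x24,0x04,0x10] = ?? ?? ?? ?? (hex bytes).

MEM[0x0e,0x24,0x04,0x10] = 3b 3b 38 eb

#0 dst[0x0d+5] := {0x39,0x3b,0x84,0xeb,0xf1}
#1 dst[0x21+5] := {0x3c,0xec,0x39,0x3b,0x84}
#2 dst[0x01+8] := {0x31,0x9f,0x60,0x38,0x73,0x39,0x3b,0x84}
query mem[0x0e]=0x3b, mem[0x24]=0x3b, mem[0x04]=0x38, mem[0x10]=0xeb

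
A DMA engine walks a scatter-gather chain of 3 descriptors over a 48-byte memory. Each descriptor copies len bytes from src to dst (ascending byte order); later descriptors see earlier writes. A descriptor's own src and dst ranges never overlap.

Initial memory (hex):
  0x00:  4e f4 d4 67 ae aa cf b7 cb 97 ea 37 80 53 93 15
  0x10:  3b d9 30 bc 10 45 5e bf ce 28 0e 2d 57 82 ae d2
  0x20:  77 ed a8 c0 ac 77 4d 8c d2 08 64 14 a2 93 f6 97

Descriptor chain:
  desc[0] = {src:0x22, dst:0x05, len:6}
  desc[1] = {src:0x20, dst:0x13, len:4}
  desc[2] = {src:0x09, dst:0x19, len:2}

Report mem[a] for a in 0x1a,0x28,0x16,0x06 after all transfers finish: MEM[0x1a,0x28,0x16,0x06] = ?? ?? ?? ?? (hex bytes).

[0] 0x22->0x05 len=6 : a8 c0 ac 77 4d 8c
[1] 0x20->0x13 len=4 : 77 ed a8 c0
[2] 0x09->0x19 len=2 : 4d 8c
query mem[0x1a]=0x8c, mem[0x28]=0xd2, mem[0x16]=0xc0, mem[0x06]=0xc0

MEM[0x1a,0x28,0x16,0x06] = 8c d2 c0 c0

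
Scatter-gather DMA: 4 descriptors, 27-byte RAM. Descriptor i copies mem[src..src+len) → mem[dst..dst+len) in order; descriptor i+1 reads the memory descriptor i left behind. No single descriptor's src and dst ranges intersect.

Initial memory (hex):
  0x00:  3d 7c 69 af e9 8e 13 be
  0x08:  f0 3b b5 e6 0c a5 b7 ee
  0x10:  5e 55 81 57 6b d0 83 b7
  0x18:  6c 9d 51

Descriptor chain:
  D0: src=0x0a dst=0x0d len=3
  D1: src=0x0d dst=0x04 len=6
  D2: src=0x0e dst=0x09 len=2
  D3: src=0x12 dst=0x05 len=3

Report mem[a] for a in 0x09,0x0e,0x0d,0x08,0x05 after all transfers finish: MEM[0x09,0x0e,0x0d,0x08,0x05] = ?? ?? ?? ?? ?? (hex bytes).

[0] 0x0a->0x0d len=3 : b5 e6 0c
[1] 0x0d->0x04 len=6 : b5 e6 0c 5e 55 81
[2] 0x0e->0x09 len=2 : e6 0c
[3] 0x12->0x05 len=3 : 81 57 6b
query mem[0x09]=0xe6, mem[0x0e]=0xe6, mem[0x0d]=0xb5, mem[0x08]=0x55, mem[0x05]=0x81

MEM[0x09,0x0e,0x0d,0x08,0x05] = e6 e6 b5 55 81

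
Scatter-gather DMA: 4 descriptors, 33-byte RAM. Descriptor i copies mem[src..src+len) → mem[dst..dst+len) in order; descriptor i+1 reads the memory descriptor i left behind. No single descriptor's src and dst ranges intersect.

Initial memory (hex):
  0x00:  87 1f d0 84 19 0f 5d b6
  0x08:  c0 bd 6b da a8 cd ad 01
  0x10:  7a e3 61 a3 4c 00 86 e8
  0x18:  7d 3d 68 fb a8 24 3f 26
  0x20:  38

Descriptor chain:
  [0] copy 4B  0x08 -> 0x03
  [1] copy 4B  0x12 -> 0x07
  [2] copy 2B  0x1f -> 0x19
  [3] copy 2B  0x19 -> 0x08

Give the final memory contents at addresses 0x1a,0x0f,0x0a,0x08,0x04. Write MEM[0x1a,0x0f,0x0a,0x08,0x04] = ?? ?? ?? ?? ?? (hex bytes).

D0: mem[0x03..0x06] <- [c0 bd 6b da]
D1: mem[0x07..0x0a] <- [61 a3 4c 00]
D2: mem[0x19..0x1a] <- [26 38]
D3: mem[0x08..0x09] <- [26 38]
query mem[0x1a]=0x38, mem[0x0f]=0x01, mem[0x0a]=0x00, mem[0x08]=0x26, mem[0x04]=0xbd

MEM[0x1a,0x0f,0x0a,0x08,0x04] = 38 01 00 26 bd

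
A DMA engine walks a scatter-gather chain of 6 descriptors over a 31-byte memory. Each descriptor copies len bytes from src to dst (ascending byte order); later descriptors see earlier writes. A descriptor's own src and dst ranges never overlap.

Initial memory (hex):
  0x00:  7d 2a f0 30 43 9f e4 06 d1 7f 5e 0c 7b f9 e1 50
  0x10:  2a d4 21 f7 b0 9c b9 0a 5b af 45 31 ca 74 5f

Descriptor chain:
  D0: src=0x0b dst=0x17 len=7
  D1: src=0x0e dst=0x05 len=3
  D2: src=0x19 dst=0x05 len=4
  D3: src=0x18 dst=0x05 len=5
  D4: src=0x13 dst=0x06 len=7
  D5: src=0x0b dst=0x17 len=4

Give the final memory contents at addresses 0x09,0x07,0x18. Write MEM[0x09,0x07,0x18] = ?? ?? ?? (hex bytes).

MEM[0x09,0x07,0x18] = b9 b0 f9

  after D0: wrote 7B at 0x17 = 0c7bf9e1502ad4
  after D1: wrote 3B at 0x05 = e1502a
  after D2: wrote 4B at 0x05 = f9e1502a
  after D3: wrote 5B at 0x05 = 7bf9e1502a
  after D4: wrote 7B at 0x06 = f7b09cb90c7bf9
  after D5: wrote 4B at 0x17 = 7bf9f9e1
query mem[0x09]=0xb9, mem[0x07]=0xb0, mem[0x18]=0xf9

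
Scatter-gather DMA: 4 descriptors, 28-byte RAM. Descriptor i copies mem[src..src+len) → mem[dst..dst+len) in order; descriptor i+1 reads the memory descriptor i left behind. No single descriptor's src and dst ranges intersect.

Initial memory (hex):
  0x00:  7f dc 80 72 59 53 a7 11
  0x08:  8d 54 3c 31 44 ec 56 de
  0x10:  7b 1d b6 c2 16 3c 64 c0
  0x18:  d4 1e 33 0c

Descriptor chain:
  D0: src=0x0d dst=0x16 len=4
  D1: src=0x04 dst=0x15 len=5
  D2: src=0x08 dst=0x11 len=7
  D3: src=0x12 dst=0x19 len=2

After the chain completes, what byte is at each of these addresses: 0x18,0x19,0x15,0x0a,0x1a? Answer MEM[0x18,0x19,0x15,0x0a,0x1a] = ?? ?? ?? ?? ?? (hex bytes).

  after D0: wrote 4B at 0x16 = ec56de7b
  after D1: wrote 5B at 0x15 = 5953a7118d
  after D2: wrote 7B at 0x11 = 8d543c3144ec56
  after D3: wrote 2B at 0x19 = 543c
query mem[0x18]=0x11, mem[0x19]=0x54, mem[0x15]=0x44, mem[0x0a]=0x3c, mem[0x1a]=0x3c

MEM[0x18,0x19,0x15,0x0a,0x1a] = 11 54 44 3c 3c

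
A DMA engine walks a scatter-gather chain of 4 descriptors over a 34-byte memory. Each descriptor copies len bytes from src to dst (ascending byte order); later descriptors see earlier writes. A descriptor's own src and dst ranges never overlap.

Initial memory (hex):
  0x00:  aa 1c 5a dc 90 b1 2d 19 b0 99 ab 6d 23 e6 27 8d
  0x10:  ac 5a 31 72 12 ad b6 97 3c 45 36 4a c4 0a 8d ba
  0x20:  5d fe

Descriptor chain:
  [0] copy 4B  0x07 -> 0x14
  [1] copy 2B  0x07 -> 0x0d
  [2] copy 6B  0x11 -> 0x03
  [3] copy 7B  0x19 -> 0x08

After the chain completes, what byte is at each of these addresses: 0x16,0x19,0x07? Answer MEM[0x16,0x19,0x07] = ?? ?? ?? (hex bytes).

MEM[0x16,0x19,0x07] = 99 45 b0

  after D0: wrote 4B at 0x14 = 19b099ab
  after D1: wrote 2B at 0x0d = 19b0
  after D2: wrote 6B at 0x03 = 5a317219b099
  after D3: wrote 7B at 0x08 = 45364ac40a8dba
query mem[0x16]=0x99, mem[0x19]=0x45, mem[0x07]=0xb0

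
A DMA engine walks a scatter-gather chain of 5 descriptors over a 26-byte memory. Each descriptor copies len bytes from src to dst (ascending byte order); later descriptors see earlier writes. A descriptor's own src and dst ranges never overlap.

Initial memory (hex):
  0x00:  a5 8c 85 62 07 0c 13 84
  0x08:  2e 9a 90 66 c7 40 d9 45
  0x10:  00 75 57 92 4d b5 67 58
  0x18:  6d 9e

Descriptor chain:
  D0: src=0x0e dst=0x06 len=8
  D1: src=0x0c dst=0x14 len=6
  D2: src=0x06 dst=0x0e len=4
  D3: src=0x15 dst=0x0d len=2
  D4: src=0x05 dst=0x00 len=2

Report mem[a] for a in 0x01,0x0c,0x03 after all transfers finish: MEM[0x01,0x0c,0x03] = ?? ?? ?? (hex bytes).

[0] 0x0e->0x06 len=8 : d9 45 00 75 57 92 4d b5
[1] 0x0c->0x14 len=6 : 4d b5 d9 45 00 75
[2] 0x06->0x0e len=4 : d9 45 00 75
[3] 0x15->0x0d len=2 : b5 d9
[4] 0x05->0x00 len=2 : 0c d9
query mem[0x01]=0xd9, mem[0x0c]=0x4d, mem[0x03]=0x62

MEM[0x01,0x0c,0x03] = d9 4d 62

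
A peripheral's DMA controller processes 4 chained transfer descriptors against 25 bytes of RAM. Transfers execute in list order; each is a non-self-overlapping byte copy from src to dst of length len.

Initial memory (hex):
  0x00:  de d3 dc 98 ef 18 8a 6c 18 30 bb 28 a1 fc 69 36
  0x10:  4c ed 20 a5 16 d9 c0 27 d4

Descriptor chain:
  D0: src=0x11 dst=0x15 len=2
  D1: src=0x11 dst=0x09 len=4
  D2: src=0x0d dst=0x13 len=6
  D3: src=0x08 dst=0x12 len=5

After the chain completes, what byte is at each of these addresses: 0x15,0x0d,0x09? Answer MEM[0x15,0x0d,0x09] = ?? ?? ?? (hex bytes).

[0] 0x11->0x15 len=2 : ed 20
[1] 0x11->0x09 len=4 : ed 20 a5 16
[2] 0x0d->0x13 len=6 : fc 69 36 4c ed 20
[3] 0x08->0x12 len=5 : 18 ed 20 a5 16
query mem[0x15]=0xa5, mem[0x0d]=0xfc, mem[0x09]=0xed

MEM[0x15,0x0d,0x09] = a5 fc ed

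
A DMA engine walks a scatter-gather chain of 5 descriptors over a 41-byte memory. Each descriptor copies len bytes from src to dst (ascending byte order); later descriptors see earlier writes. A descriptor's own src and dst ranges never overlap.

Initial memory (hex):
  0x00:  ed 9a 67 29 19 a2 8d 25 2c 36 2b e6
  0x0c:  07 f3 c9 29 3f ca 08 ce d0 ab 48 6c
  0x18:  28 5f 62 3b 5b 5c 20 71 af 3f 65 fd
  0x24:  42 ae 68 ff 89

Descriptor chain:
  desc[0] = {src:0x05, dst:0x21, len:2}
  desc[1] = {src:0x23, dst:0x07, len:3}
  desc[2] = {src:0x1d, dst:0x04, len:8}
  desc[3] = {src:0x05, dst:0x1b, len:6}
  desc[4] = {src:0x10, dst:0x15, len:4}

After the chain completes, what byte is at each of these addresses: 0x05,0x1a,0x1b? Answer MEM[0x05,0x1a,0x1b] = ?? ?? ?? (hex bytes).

#0 dst[0x21+2] := {0xa2,0x8d}
#1 dst[0x07+3] := {0xfd,0x42,0xae}
#2 dst[0x04+8] := {0x5c,0x20,0x71,0xaf,0xa2,0x8d,0xfd,0x42}
#3 dst[0x1b+6] := {0x20,0x71,0xaf,0xa2,0x8d,0xfd}
#4 dst[0x15+4] := {0x3f,0xca,0x08,0xce}
query mem[0x05]=0x20, mem[0x1a]=0x62, mem[0x1b]=0x20

MEM[0x05,0x1a,0x1b] = 20 62 20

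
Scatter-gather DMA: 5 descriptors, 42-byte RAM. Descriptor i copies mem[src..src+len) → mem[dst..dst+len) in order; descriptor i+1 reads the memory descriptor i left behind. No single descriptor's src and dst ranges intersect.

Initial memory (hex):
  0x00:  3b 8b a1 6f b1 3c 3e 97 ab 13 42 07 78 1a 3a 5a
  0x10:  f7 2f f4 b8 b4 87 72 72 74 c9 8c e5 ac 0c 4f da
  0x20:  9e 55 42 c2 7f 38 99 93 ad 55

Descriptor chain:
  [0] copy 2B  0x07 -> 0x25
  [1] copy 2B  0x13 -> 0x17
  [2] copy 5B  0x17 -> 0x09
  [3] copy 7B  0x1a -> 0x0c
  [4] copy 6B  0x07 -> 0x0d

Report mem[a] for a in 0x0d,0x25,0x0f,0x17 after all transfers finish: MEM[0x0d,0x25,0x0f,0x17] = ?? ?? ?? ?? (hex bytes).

MEM[0x0d,0x25,0x0f,0x17] = 97 97 b8 b8

[0] 0x07->0x25 len=2 : 97 ab
[1] 0x13->0x17 len=2 : b8 b4
[2] 0x17->0x09 len=5 : b8 b4 c9 8c e5
[3] 0x1a->0x0c len=7 : 8c e5 ac 0c 4f da 9e
[4] 0x07->0x0d len=6 : 97 ab b8 b4 c9 8c
query mem[0x0d]=0x97, mem[0x25]=0x97, mem[0x0f]=0xb8, mem[0x17]=0xb8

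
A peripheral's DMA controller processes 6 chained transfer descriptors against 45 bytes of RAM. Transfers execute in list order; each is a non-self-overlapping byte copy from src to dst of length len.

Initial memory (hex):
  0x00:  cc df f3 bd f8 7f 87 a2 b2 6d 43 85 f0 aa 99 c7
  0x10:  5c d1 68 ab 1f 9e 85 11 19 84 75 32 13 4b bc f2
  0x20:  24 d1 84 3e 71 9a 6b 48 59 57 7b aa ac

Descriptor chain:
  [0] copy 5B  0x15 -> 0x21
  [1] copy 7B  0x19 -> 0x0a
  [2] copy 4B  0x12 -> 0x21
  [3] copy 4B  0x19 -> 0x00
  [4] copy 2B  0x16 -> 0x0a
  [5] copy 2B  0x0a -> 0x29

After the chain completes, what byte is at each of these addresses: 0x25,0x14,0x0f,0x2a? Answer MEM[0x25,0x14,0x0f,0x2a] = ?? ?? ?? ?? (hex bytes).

[0] 0x15->0x21 len=5 : 9e 85 11 19 84
[1] 0x19->0x0a len=7 : 84 75 32 13 4b bc f2
[2] 0x12->0x21 len=4 : 68 ab 1f 9e
[3] 0x19->0x00 len=4 : 84 75 32 13
[4] 0x16->0x0a len=2 : 85 11
[5] 0x0a->0x29 len=2 : 85 11
query mem[0x25]=0x84, mem[0x14]=0x1f, mem[0x0f]=0xbc, mem[0x2a]=0x11

MEM[0x25,0x14,0x0f,0x2a] = 84 1f bc 11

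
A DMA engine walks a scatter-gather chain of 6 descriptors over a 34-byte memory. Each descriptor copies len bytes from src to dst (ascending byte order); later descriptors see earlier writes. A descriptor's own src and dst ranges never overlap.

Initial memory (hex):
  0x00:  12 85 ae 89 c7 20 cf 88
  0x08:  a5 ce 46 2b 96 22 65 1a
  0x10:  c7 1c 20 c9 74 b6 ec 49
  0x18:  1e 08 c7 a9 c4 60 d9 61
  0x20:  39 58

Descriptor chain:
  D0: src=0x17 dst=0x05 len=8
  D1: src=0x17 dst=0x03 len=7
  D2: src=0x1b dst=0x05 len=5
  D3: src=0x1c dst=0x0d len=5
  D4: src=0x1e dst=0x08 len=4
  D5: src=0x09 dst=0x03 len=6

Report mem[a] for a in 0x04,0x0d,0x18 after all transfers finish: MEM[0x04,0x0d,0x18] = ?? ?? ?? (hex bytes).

[0] 0x17->0x05 len=8 : 49 1e 08 c7 a9 c4 60 d9
[1] 0x17->0x03 len=7 : 49 1e 08 c7 a9 c4 60
[2] 0x1b->0x05 len=5 : a9 c4 60 d9 61
[3] 0x1c->0x0d len=5 : c4 60 d9 61 39
[4] 0x1e->0x08 len=4 : d9 61 39 58
[5] 0x09->0x03 len=6 : 61 39 58 d9 c4 60
query mem[0x04]=0x39, mem[0x0d]=0xc4, mem[0x18]=0x1e

MEM[0x04,0x0d,0x18] = 39 c4 1e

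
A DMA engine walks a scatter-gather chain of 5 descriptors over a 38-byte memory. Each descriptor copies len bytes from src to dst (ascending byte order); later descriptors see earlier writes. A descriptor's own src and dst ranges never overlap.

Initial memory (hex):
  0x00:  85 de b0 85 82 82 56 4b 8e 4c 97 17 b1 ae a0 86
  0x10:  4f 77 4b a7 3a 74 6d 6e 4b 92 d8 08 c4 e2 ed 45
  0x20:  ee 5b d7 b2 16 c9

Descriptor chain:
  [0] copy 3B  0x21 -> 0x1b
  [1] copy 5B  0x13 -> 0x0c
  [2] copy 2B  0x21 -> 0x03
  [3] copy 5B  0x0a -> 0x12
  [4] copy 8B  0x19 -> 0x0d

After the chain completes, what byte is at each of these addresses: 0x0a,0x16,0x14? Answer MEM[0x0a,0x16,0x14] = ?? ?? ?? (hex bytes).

#0 dst[0x1b+3] := {0x5b,0xd7,0xb2}
#1 dst[0x0c+5] := {0xa7,0x3a,0x74,0x6d,0x6e}
#2 dst[0x03+2] := {0x5b,0xd7}
#3 dst[0x12+5] := {0x97,0x17,0xa7,0x3a,0x74}
#4 dst[0x0d+8] := {0x92,0xd8,0x5b,0xd7,0xb2,0xed,0x45,0xee}
query mem[0x0a]=0x97, mem[0x16]=0x74, mem[0x14]=0xee

MEM[0x0a,0x16,0x14] = 97 74 ee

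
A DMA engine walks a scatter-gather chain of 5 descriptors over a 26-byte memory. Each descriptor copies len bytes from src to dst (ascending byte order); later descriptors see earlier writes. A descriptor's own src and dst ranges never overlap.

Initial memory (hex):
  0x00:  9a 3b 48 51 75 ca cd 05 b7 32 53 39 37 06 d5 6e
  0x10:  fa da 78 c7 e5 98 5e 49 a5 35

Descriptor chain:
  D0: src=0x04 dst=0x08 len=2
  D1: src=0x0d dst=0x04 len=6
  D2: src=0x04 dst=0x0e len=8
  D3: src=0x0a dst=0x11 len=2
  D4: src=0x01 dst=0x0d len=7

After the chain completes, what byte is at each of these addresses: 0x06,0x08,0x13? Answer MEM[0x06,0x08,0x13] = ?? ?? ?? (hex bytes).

MEM[0x06,0x08,0x13] = 6e da fa

  after D0: wrote 2B at 0x08 = 75ca
  after D1: wrote 6B at 0x04 = 06d56efada78
  after D2: wrote 8B at 0x0e = 06d56efada785339
  after D3: wrote 2B at 0x11 = 5339
  after D4: wrote 7B at 0x0d = 3b485106d56efa
query mem[0x06]=0x6e, mem[0x08]=0xda, mem[0x13]=0xfa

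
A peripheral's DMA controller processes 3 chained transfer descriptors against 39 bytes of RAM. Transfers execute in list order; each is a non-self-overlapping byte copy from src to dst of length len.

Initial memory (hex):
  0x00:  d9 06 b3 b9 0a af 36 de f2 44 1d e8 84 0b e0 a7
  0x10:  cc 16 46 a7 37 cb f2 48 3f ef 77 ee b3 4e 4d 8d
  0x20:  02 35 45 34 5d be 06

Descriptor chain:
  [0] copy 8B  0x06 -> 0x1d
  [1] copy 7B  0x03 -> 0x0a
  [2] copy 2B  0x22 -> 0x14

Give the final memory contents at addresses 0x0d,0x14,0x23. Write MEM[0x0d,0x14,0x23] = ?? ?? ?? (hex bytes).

MEM[0x0d,0x14,0x23] = 36 e8 84

[0] 0x06->0x1d len=8 : 36 de f2 44 1d e8 84 0b
[1] 0x03->0x0a len=7 : b9 0a af 36 de f2 44
[2] 0x22->0x14 len=2 : e8 84
query mem[0x0d]=0x36, mem[0x14]=0xe8, mem[0x23]=0x84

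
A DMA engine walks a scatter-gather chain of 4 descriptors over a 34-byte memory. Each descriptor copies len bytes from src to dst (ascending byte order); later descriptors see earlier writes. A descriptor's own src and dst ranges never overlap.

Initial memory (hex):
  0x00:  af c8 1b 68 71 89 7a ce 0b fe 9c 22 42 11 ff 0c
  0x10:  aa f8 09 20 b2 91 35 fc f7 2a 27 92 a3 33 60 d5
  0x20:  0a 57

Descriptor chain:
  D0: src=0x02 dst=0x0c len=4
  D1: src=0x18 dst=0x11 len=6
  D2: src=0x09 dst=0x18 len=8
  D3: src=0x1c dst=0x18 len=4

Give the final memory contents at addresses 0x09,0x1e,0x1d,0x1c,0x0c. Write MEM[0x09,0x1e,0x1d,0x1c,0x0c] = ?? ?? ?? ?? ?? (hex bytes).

MEM[0x09,0x1e,0x1d,0x1c,0x0c] = fe 89 71 68 1b

D0: mem[0x0c..0x0f] <- [1b 68 71 89]
D1: mem[0x11..0x16] <- [f7 2a 27 92 a3 33]
D2: mem[0x18..0x1f] <- [fe 9c 22 1b 68 71 89 aa]
D3: mem[0x18..0x1b] <- [68 71 89 aa]
query mem[0x09]=0xfe, mem[0x1e]=0x89, mem[0x1d]=0x71, mem[0x1c]=0x68, mem[0x0c]=0x1b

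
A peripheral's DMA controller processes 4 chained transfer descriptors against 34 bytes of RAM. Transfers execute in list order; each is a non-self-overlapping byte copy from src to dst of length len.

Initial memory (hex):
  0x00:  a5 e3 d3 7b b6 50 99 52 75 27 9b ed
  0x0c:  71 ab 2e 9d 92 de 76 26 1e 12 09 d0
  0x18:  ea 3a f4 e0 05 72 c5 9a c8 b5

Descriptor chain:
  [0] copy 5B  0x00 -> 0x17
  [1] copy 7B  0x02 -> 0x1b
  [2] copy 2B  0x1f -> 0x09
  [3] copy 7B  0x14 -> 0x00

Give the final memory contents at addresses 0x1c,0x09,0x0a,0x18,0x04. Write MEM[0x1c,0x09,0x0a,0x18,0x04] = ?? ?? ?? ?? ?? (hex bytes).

MEM[0x1c,0x09,0x0a,0x18,0x04] = 7b 99 52 e3 e3

D0: mem[0x17..0x1b] <- [a5 e3 d3 7b b6]
D1: mem[0x1b..0x21] <- [d3 7b b6 50 99 52 75]
D2: mem[0x09..0x0a] <- [99 52]
D3: mem[0x00..0x06] <- [1e 12 09 a5 e3 d3 7b]
query mem[0x1c]=0x7b, mem[0x09]=0x99, mem[0x0a]=0x52, mem[0x18]=0xe3, mem[0x04]=0xe3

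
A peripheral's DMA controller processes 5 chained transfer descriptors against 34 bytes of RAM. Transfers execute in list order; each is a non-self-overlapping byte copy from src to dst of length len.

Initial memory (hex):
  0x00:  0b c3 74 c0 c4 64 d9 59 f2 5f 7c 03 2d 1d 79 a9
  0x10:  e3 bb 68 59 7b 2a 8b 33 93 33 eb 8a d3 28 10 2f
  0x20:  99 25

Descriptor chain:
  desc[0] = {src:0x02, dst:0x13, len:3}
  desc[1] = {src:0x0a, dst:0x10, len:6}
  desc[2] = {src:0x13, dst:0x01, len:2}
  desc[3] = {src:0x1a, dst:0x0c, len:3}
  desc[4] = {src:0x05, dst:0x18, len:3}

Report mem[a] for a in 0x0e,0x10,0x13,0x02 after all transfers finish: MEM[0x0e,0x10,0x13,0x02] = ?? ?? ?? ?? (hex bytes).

D0: mem[0x13..0x15] <- [74 c0 c4]
D1: mem[0x10..0x15] <- [7c 03 2d 1d 79 a9]
D2: mem[0x01..0x02] <- [1d 79]
D3: mem[0x0c..0x0e] <- [eb 8a d3]
D4: mem[0x18..0x1a] <- [64 d9 59]
query mem[0x0e]=0xd3, mem[0x10]=0x7c, mem[0x13]=0x1d, mem[0x02]=0x79

MEM[0x0e,0x10,0x13,0x02] = d3 7c 1d 79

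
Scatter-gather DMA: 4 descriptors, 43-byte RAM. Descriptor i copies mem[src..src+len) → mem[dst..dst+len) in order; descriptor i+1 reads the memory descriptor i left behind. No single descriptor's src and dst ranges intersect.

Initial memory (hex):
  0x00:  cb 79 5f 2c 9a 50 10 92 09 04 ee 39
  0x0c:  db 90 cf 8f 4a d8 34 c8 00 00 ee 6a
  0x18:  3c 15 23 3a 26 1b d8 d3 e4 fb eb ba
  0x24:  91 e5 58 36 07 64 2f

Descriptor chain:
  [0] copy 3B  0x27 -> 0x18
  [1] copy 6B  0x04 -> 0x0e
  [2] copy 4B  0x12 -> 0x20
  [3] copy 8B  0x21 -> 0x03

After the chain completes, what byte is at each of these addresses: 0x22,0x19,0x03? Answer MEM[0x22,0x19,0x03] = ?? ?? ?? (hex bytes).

MEM[0x22,0x19,0x03] = 00 07 04

#0 dst[0x18+3] := {0x36,0x07,0x64}
#1 dst[0x0e+6] := {0x9a,0x50,0x10,0x92,0x09,0x04}
#2 dst[0x20+4] := {0x09,0x04,0x00,0x00}
#3 dst[0x03+8] := {0x04,0x00,0x00,0x91,0xe5,0x58,0x36,0x07}
query mem[0x22]=0x00, mem[0x19]=0x07, mem[0x03]=0x04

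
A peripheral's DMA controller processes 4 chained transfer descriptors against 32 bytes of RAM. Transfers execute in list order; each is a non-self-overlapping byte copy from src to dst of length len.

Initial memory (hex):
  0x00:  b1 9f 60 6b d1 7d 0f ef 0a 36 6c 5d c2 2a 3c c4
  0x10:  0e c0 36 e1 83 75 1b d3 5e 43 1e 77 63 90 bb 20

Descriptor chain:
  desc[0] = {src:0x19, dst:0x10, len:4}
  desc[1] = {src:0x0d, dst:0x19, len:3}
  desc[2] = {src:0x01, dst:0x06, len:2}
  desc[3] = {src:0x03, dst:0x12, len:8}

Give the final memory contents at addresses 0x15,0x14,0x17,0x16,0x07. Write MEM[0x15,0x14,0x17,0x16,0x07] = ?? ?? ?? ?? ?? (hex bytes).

MEM[0x15,0x14,0x17,0x16,0x07] = 9f 7d 0a 60 60

#0 dst[0x10+4] := {0x43,0x1e,0x77,0x63}
#1 dst[0x19+3] := {0x2a,0x3c,0xc4}
#2 dst[0x06+2] := {0x9f,0x60}
#3 dst[0x12+8] := {0x6b,0xd1,0x7d,0x9f,0x60,0x0a,0x36,0x6c}
query mem[0x15]=0x9f, mem[0x14]=0x7d, mem[0x17]=0x0a, mem[0x16]=0x60, mem[0x07]=0x60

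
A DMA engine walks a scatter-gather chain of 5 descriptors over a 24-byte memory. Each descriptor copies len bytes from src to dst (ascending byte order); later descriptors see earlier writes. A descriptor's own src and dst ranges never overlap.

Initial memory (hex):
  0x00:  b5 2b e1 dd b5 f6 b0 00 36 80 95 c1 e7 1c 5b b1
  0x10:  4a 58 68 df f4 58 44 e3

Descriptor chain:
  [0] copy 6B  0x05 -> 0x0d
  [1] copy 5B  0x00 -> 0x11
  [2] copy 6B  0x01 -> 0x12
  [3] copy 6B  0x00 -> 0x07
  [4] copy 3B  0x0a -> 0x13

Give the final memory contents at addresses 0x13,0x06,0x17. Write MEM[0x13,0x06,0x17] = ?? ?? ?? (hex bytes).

#0 dst[0x0d+6] := {0xf6,0xb0,0x00,0x36,0x80,0x95}
#1 dst[0x11+5] := {0xb5,0x2b,0xe1,0xdd,0xb5}
#2 dst[0x12+6] := {0x2b,0xe1,0xdd,0xb5,0xf6,0xb0}
#3 dst[0x07+6] := {0xb5,0x2b,0xe1,0xdd,0xb5,0xf6}
#4 dst[0x13+3] := {0xdd,0xb5,0xf6}
query mem[0x13]=0xdd, mem[0x06]=0xb0, mem[0x17]=0xb0

MEM[0x13,0x06,0x17] = dd b0 b0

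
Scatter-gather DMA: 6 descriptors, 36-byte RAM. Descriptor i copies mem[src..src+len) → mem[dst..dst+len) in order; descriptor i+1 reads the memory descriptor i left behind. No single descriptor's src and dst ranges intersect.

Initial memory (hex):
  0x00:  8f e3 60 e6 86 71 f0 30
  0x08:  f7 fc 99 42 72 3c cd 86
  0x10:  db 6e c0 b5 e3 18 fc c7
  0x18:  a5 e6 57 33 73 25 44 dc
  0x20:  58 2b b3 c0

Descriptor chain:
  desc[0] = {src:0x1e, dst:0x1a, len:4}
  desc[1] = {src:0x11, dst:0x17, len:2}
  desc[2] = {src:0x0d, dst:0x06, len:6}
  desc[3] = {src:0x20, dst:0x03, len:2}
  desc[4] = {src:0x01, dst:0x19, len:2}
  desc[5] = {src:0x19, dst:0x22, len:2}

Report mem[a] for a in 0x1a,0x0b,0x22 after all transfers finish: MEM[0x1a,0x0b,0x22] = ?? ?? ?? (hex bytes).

MEM[0x1a,0x0b,0x22] = 60 c0 e3

  after D0: wrote 4B at 0x1a = 44dc582b
  after D1: wrote 2B at 0x17 = 6ec0
  after D2: wrote 6B at 0x06 = 3ccd86db6ec0
  after D3: wrote 2B at 0x03 = 582b
  after D4: wrote 2B at 0x19 = e360
  after D5: wrote 2B at 0x22 = e360
query mem[0x1a]=0x60, mem[0x0b]=0xc0, mem[0x22]=0xe3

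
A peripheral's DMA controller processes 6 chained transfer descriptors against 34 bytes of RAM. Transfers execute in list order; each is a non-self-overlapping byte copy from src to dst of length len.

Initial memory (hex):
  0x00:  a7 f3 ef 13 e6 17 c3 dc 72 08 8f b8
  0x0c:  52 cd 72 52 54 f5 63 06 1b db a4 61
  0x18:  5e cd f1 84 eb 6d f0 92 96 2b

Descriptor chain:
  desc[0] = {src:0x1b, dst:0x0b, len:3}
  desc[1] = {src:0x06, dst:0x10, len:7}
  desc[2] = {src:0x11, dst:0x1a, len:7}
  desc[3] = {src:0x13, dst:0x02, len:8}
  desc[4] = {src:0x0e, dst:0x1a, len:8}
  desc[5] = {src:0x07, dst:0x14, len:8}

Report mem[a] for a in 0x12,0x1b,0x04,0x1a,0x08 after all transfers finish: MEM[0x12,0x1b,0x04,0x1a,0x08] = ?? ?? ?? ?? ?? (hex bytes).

[0] 0x1b->0x0b len=3 : 84 eb 6d
[1] 0x06->0x10 len=7 : c3 dc 72 08 8f 84 eb
[2] 0x11->0x1a len=7 : dc 72 08 8f 84 eb 61
[3] 0x13->0x02 len=8 : 08 8f 84 eb 61 5e cd dc
[4] 0x0e->0x1a len=8 : 72 52 c3 dc 72 08 8f 84
[5] 0x07->0x14 len=8 : 5e cd dc 8f 84 eb 6d 72
query mem[0x12]=0x72, mem[0x1b]=0x72, mem[0x04]=0x84, mem[0x1a]=0x6d, mem[0x08]=0xcd

MEM[0x12,0x1b,0x04,0x1a,0x08] = 72 72 84 6d cd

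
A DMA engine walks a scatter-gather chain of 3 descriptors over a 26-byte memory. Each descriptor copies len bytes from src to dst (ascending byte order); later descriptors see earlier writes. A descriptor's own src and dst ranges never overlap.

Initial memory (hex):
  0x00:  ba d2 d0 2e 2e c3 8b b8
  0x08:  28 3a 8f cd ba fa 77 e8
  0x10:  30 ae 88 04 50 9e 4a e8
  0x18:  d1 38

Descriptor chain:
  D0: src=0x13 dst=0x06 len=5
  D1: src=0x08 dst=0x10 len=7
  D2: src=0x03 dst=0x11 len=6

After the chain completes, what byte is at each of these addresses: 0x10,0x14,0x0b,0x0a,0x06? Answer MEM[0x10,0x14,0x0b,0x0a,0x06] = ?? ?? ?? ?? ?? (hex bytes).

MEM[0x10,0x14,0x0b,0x0a,0x06] = 9e 04 cd e8 04

#0 dst[0x06+5] := {0x04,0x50,0x9e,0x4a,0xe8}
#1 dst[0x10+7] := {0x9e,0x4a,0xe8,0xcd,0xba,0xfa,0x77}
#2 dst[0x11+6] := {0x2e,0x2e,0xc3,0x04,0x50,0x9e}
query mem[0x10]=0x9e, mem[0x14]=0x04, mem[0x0b]=0xcd, mem[0x0a]=0xe8, mem[0x06]=0x04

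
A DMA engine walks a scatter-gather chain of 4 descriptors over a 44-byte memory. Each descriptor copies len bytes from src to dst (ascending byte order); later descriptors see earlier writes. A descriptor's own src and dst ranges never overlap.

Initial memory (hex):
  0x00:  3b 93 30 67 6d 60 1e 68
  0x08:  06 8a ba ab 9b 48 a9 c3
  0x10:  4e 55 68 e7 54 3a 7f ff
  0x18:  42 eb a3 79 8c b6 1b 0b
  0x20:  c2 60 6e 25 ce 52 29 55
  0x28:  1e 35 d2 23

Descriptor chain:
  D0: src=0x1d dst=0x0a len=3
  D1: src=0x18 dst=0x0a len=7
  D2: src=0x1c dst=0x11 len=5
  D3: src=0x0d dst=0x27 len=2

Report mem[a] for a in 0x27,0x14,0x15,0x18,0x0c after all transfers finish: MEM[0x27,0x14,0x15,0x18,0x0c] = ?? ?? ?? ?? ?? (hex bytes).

D0: mem[0x0a..0x0c] <- [b6 1b 0b]
D1: mem[0x0a..0x10] <- [42 eb a3 79 8c b6 1b]
D2: mem[0x11..0x15] <- [8c b6 1b 0b c2]
D3: mem[0x27..0x28] <- [79 8c]
query mem[0x27]=0x79, mem[0x14]=0x0b, mem[0x15]=0xc2, mem[0x18]=0x42, mem[0x0c]=0xa3

MEM[0x27,0x14,0x15,0x18,0x0c] = 79 0b c2 42 a3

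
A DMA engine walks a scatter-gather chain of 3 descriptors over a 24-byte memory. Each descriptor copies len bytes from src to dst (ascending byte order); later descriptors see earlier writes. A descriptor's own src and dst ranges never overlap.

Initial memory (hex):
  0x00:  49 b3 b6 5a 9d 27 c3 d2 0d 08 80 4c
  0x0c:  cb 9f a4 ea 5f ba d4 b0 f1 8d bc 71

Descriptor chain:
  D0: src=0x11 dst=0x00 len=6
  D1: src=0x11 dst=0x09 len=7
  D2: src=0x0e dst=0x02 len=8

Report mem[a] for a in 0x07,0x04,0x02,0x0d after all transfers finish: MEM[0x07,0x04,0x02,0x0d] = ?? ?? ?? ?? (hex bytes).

MEM[0x07,0x04,0x02,0x0d] = b0 5f bc 8d

D0: mem[0x00..0x05] <- [ba d4 b0 f1 8d bc]
D1: mem[0x09..0x0f] <- [ba d4 b0 f1 8d bc 71]
D2: mem[0x02..0x09] <- [bc 71 5f ba d4 b0 f1 8d]
query mem[0x07]=0xb0, mem[0x04]=0x5f, mem[0x02]=0xbc, mem[0x0d]=0x8d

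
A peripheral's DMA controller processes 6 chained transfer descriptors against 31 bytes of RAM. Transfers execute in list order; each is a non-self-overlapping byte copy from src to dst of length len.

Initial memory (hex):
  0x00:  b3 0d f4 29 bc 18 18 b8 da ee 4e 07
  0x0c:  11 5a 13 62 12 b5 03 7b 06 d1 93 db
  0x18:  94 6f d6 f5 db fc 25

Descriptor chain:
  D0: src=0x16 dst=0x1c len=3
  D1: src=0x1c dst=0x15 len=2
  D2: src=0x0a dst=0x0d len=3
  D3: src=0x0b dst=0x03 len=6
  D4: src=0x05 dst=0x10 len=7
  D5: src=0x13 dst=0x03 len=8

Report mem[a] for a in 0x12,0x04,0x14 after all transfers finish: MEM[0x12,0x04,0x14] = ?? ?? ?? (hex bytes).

MEM[0x12,0x04,0x14] = 11 ee ee

#0 dst[0x1c+3] := {0x93,0xdb,0x94}
#1 dst[0x15+2] := {0x93,0xdb}
#2 dst[0x0d+3] := {0x4e,0x07,0x11}
#3 dst[0x03+6] := {0x07,0x11,0x4e,0x07,0x11,0x12}
#4 dst[0x10+7] := {0x4e,0x07,0x11,0x12,0xee,0x4e,0x07}
#5 dst[0x03+8] := {0x12,0xee,0x4e,0x07,0xdb,0x94,0x6f,0xd6}
query mem[0x12]=0x11, mem[0x04]=0xee, mem[0x14]=0xee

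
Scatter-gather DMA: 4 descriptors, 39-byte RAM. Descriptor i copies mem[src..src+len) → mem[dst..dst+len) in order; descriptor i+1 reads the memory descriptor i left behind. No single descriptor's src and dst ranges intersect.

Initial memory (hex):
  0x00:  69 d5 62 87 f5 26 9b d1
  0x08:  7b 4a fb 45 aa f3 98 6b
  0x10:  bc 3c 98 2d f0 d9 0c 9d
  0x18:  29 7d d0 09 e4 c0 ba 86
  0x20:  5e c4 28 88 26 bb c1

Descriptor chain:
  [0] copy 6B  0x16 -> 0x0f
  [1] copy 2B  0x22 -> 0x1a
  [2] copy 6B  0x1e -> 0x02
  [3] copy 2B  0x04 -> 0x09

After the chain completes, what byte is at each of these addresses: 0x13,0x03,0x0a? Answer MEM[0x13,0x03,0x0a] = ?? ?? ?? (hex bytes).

[0] 0x16->0x0f len=6 : 0c 9d 29 7d d0 09
[1] 0x22->0x1a len=2 : 28 88
[2] 0x1e->0x02 len=6 : ba 86 5e c4 28 88
[3] 0x04->0x09 len=2 : 5e c4
query mem[0x13]=0xd0, mem[0x03]=0x86, mem[0x0a]=0xc4

MEM[0x13,0x03,0x0a] = d0 86 c4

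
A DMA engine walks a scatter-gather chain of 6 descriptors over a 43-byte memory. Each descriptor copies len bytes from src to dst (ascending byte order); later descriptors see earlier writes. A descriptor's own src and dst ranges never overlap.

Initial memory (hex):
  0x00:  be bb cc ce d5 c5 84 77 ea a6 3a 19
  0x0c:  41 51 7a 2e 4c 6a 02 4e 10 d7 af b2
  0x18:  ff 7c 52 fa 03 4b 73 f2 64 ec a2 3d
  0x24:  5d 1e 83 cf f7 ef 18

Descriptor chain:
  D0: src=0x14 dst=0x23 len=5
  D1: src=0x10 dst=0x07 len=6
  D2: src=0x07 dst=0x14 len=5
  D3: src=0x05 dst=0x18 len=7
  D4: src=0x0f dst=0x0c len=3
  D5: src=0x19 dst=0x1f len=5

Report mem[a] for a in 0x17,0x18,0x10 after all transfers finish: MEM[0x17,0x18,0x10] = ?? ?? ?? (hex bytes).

MEM[0x17,0x18,0x10] = 4e c5 4c

#0 dst[0x23+5] := {0x10,0xd7,0xaf,0xb2,0xff}
#1 dst[0x07+6] := {0x4c,0x6a,0x02,0x4e,0x10,0xd7}
#2 dst[0x14+5] := {0x4c,0x6a,0x02,0x4e,0x10}
#3 dst[0x18+7] := {0xc5,0x84,0x4c,0x6a,0x02,0x4e,0x10}
#4 dst[0x0c+3] := {0x2e,0x4c,0x6a}
#5 dst[0x1f+5] := {0x84,0x4c,0x6a,0x02,0x4e}
query mem[0x17]=0x4e, mem[0x18]=0xc5, mem[0x10]=0x4c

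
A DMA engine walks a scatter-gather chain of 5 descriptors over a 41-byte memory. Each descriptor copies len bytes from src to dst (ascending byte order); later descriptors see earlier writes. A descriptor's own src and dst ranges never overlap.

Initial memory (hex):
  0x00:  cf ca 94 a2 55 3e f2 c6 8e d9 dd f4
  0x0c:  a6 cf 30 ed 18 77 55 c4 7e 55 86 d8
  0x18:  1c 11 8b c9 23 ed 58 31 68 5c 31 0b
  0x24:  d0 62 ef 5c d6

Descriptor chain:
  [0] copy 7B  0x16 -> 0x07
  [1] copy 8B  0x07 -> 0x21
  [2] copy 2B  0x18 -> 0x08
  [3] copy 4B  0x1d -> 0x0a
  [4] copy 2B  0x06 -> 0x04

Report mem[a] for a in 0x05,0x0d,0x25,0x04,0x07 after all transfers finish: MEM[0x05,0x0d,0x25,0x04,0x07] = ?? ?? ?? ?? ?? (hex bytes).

#0 dst[0x07+7] := {0x86,0xd8,0x1c,0x11,0x8b,0xc9,0x23}
#1 dst[0x21+8] := {0x86,0xd8,0x1c,0x11,0x8b,0xc9,0x23,0x30}
#2 dst[0x08+2] := {0x1c,0x11}
#3 dst[0x0a+4] := {0xed,0x58,0x31,0x68}
#4 dst[0x04+2] := {0xf2,0x86}
query mem[0x05]=0x86, mem[0x0d]=0x68, mem[0x25]=0x8b, mem[0x04]=0xf2, mem[0x07]=0x86

MEM[0x05,0x0d,0x25,0x04,0x07] = 86 68 8b f2 86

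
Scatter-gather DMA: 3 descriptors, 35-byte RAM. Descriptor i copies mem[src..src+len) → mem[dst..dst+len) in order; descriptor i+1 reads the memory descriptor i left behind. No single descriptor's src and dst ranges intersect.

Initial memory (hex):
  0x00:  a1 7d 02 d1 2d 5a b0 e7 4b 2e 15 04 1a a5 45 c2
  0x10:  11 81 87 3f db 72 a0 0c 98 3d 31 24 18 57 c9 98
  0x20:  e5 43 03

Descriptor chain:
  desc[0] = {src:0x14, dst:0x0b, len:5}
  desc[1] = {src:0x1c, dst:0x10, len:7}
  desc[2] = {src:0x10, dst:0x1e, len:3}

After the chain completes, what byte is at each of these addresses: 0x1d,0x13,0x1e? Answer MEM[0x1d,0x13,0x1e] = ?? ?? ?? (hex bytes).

#0 dst[0x0b+5] := {0xdb,0x72,0xa0,0x0c,0x98}
#1 dst[0x10+7] := {0x18,0x57,0xc9,0x98,0xe5,0x43,0x03}
#2 dst[0x1e+3] := {0x18,0x57,0xc9}
query mem[0x1d]=0x57, mem[0x13]=0x98, mem[0x1e]=0x18

MEM[0x1d,0x13,0x1e] = 57 98 18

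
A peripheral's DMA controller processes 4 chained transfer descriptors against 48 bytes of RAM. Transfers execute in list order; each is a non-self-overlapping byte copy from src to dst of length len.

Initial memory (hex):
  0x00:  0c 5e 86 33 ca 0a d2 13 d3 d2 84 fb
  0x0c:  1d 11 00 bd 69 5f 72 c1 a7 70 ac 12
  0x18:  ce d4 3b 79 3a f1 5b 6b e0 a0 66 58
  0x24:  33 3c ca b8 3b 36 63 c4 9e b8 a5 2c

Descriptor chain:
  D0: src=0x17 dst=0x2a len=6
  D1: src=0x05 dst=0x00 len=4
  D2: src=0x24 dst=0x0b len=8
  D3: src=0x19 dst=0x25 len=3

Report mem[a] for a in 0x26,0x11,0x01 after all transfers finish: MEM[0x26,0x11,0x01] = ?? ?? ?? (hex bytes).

MEM[0x26,0x11,0x01] = 3b 12 d2

#0 dst[0x2a+6] := {0x12,0xce,0xd4,0x3b,0x79,0x3a}
#1 dst[0x00+4] := {0x0a,0xd2,0x13,0xd3}
#2 dst[0x0b+8] := {0x33,0x3c,0xca,0xb8,0x3b,0x36,0x12,0xce}
#3 dst[0x25+3] := {0xd4,0x3b,0x79}
query mem[0x26]=0x3b, mem[0x11]=0x12, mem[0x01]=0xd2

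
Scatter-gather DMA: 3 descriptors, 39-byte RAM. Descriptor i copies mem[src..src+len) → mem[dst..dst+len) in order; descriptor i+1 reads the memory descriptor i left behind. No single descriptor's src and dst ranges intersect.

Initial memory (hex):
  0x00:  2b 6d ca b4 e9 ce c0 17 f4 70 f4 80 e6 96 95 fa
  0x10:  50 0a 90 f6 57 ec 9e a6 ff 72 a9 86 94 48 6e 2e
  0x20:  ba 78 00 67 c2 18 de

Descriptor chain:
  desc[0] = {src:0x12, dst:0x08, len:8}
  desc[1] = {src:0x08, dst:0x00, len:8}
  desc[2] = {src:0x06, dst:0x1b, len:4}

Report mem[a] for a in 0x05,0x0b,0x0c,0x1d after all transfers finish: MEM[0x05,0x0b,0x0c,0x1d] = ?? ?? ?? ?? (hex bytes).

#0 dst[0x08+8] := {0x90,0xf6,0x57,0xec,0x9e,0xa6,0xff,0x72}
#1 dst[0x00+8] := {0x90,0xf6,0x57,0xec,0x9e,0xa6,0xff,0x72}
#2 dst[0x1b+4] := {0xff,0x72,0x90,0xf6}
query mem[0x05]=0xa6, mem[0x0b]=0xec, mem[0x0c]=0x9e, mem[0x1d]=0x90

MEM[0x05,0x0b,0x0c,0x1d] = a6 ec 9e 90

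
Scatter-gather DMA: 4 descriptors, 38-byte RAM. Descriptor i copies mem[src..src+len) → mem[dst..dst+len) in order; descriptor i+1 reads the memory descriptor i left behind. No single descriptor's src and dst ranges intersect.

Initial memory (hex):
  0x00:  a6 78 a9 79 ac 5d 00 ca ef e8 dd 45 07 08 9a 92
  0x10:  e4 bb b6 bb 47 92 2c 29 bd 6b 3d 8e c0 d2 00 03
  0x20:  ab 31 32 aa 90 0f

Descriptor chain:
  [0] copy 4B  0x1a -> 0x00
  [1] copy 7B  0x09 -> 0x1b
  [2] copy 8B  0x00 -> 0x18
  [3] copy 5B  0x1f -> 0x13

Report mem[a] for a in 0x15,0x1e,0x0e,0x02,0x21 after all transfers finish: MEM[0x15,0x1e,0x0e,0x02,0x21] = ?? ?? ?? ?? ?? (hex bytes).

#0 dst[0x00+4] := {0x3d,0x8e,0xc0,0xd2}
#1 dst[0x1b+7] := {0xe8,0xdd,0x45,0x07,0x08,0x9a,0x92}
#2 dst[0x18+8] := {0x3d,0x8e,0xc0,0xd2,0xac,0x5d,0x00,0xca}
#3 dst[0x13+5] := {0xca,0x9a,0x92,0x32,0xaa}
query mem[0x15]=0x92, mem[0x1e]=0x00, mem[0x0e]=0x9a, mem[0x02]=0xc0, mem[0x21]=0x92

MEM[0x15,0x1e,0x0e,0x02,0x21] = 92 00 9a c0 92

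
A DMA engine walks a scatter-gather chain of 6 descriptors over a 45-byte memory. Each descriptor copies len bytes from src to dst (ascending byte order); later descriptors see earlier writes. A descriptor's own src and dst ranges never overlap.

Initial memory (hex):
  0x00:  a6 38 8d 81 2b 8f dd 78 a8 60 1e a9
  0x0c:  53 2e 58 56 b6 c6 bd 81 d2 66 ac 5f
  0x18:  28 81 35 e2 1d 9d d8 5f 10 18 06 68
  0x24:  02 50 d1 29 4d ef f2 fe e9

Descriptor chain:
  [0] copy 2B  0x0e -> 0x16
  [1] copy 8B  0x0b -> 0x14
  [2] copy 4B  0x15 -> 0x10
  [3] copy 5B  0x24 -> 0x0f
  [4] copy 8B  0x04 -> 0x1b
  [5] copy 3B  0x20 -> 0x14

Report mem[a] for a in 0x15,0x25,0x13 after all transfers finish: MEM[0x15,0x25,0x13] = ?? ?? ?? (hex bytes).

MEM[0x15,0x25,0x13] = 1e 50 4d

[0] 0x0e->0x16 len=2 : 58 56
[1] 0x0b->0x14 len=8 : a9 53 2e 58 56 b6 c6 bd
[2] 0x15->0x10 len=4 : 53 2e 58 56
[3] 0x24->0x0f len=5 : 02 50 d1 29 4d
[4] 0x04->0x1b len=8 : 2b 8f dd 78 a8 60 1e a9
[5] 0x20->0x14 len=3 : 60 1e a9
query mem[0x15]=0x1e, mem[0x25]=0x50, mem[0x13]=0x4d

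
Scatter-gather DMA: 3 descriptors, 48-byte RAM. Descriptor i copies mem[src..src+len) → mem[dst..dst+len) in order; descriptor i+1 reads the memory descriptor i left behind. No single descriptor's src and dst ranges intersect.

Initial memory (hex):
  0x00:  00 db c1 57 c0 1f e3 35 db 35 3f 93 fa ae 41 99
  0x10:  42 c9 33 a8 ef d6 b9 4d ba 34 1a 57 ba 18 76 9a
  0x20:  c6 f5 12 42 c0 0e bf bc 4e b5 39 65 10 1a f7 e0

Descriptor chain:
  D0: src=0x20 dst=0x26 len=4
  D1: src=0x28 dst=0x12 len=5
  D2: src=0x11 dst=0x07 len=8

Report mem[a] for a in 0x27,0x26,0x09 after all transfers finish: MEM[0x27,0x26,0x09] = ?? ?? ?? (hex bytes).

MEM[0x27,0x26,0x09] = f5 c6 42

#0 dst[0x26+4] := {0xc6,0xf5,0x12,0x42}
#1 dst[0x12+5] := {0x12,0x42,0x39,0x65,0x10}
#2 dst[0x07+8] := {0xc9,0x12,0x42,0x39,0x65,0x10,0x4d,0xba}
query mem[0x27]=0xf5, mem[0x26]=0xc6, mem[0x09]=0x42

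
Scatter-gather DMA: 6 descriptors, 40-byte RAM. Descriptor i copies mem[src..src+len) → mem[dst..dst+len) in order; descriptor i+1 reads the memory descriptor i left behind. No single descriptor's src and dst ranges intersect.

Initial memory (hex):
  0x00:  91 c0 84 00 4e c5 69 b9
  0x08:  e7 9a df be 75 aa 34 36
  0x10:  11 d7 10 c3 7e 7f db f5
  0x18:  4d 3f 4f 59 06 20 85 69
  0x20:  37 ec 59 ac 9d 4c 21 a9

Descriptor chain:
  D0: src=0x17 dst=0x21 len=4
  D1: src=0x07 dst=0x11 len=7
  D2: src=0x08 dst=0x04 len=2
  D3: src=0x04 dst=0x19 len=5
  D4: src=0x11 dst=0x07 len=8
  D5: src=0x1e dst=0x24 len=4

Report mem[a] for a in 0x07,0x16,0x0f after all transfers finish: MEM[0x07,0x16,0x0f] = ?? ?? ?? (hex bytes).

[0] 0x17->0x21 len=4 : f5 4d 3f 4f
[1] 0x07->0x11 len=7 : b9 e7 9a df be 75 aa
[2] 0x08->0x04 len=2 : e7 9a
[3] 0x04->0x19 len=5 : e7 9a 69 b9 e7
[4] 0x11->0x07 len=8 : b9 e7 9a df be 75 aa 4d
[5] 0x1e->0x24 len=4 : 85 69 37 f5
query mem[0x07]=0xb9, mem[0x16]=0x75, mem[0x0f]=0x36

MEM[0x07,0x16,0x0f] = b9 75 36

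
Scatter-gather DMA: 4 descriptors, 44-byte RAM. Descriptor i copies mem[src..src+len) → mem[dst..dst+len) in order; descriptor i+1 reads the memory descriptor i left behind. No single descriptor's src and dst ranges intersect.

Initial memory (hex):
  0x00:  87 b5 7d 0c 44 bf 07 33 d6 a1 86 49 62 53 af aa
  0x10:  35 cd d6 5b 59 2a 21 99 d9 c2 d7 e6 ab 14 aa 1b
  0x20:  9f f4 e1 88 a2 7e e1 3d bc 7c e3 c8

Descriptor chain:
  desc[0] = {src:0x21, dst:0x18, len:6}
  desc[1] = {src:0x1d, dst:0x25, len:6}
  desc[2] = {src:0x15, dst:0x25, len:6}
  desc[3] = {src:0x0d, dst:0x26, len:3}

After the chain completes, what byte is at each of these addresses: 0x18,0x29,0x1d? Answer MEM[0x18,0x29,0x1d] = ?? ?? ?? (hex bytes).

[0] 0x21->0x18 len=6 : f4 e1 88 a2 7e e1
[1] 0x1d->0x25 len=6 : e1 aa 1b 9f f4 e1
[2] 0x15->0x25 len=6 : 2a 21 99 f4 e1 88
[3] 0x0d->0x26 len=3 : 53 af aa
query mem[0x18]=0xf4, mem[0x29]=0xe1, mem[0x1d]=0xe1

MEM[0x18,0x29,0x1d] = f4 e1 e1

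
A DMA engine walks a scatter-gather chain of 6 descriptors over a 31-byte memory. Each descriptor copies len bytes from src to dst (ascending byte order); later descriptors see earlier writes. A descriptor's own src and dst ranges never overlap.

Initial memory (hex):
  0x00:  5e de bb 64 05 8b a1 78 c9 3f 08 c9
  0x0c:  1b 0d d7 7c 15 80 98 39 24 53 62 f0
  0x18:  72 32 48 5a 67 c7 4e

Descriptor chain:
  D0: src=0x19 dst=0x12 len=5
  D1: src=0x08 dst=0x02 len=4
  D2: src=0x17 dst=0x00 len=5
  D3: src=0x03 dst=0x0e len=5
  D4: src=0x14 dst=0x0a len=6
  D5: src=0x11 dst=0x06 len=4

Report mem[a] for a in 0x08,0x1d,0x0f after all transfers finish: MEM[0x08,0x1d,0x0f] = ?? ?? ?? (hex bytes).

MEM[0x08,0x1d,0x0f] = 48 c7 32

  after D0: wrote 5B at 0x12 = 32485a67c7
  after D1: wrote 4B at 0x02 = c93f08c9
  after D2: wrote 5B at 0x00 = f07232485a
  after D3: wrote 5B at 0x0e = 485ac9a178
  after D4: wrote 6B at 0x0a = 5a67c7f07232
  after D5: wrote 4B at 0x06 = a178485a
query mem[0x08]=0x48, mem[0x1d]=0xc7, mem[0x0f]=0x32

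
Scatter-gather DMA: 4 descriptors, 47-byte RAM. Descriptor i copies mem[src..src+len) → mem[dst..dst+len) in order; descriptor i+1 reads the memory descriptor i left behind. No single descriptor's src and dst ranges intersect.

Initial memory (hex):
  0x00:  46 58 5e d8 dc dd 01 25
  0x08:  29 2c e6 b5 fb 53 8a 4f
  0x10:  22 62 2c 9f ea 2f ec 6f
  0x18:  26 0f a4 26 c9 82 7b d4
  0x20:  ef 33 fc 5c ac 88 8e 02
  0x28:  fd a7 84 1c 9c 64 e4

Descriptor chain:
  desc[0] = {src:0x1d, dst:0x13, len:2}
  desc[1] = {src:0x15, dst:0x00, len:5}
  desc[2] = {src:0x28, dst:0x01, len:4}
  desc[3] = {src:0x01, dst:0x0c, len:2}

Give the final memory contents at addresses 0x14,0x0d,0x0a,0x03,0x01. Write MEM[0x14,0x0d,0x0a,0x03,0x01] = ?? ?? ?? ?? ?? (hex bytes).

D0: mem[0x13..0x14] <- [82 7b]
D1: mem[0x00..0x04] <- [2f ec 6f 26 0f]
D2: mem[0x01..0x04] <- [fd a7 84 1c]
D3: mem[0x0c..0x0d] <- [fd a7]
query mem[0x14]=0x7b, mem[0x0d]=0xa7, mem[0x0a]=0xe6, mem[0x03]=0x84, mem[0x01]=0xfd

MEM[0x14,0x0d,0x0a,0x03,0x01] = 7b a7 e6 84 fd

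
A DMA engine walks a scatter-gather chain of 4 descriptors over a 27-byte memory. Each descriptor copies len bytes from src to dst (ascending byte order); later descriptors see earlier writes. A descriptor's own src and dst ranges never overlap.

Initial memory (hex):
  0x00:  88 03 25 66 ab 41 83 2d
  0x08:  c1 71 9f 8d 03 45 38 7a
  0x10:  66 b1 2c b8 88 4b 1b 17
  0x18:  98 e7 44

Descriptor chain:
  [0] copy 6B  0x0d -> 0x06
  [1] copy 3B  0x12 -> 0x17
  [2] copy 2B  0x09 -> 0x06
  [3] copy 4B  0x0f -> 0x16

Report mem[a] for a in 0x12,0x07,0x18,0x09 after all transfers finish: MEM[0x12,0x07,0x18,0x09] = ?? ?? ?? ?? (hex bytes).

MEM[0x12,0x07,0x18,0x09] = 2c b1 b1 66

[0] 0x0d->0x06 len=6 : 45 38 7a 66 b1 2c
[1] 0x12->0x17 len=3 : 2c b8 88
[2] 0x09->0x06 len=2 : 66 b1
[3] 0x0f->0x16 len=4 : 7a 66 b1 2c
query mem[0x12]=0x2c, mem[0x07]=0xb1, mem[0x18]=0xb1, mem[0x09]=0x66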